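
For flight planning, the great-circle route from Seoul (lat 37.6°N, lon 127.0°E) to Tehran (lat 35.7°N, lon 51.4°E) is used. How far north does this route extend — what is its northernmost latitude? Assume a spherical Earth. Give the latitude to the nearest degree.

The great circle lies in the plane with unit normal n̂ = (p₁ × p₂)/|p₁ × p₂|.
Here n̂_z ≈ -0.728; the vertex latitude is φ_max = arccos|n̂_z| ≈ 43.3°.
Check via Clairaut: cos φ_max = |cos φ₁| · sin C = cos(37.6°)·sin(66.7°) ≈ 0.728, again giving ≈ 43.3°.

≈ 43°N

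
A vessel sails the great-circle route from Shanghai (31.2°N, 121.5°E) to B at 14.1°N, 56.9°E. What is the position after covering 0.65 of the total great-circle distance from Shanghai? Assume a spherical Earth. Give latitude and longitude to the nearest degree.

≈ 23°N, 77°E

The haversine formula gives a central angle δ ≈ 1.068 rad (61.2°) between the endpoints.
Interpolate at f = 0.65 with slerp weights a = sin((1−f)δ)/sin δ ≈ 0.417, b = sin(fδ)/sin δ ≈ 0.730.
p = a·p₁ + b·p₂ ≈ (0.200, 0.897, 0.394); φ = arcsin(p_z) ≈ 23.19°, λ = atan2(p_y, p_x) ≈ 77.40°.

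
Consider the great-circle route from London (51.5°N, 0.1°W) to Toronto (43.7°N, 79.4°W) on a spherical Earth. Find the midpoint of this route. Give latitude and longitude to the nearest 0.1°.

The haversine formula gives a central angle δ ≈ 0.897 rad (51.4°) between the endpoints.
Interpolate at f = 1/2 with slerp weights a = sin((1−f)δ)/sin δ ≈ 0.555, b = sin(fδ)/sin δ ≈ 0.555.
p = a·p₁ + b·p₂ ≈ (0.419, -0.395, 0.818); φ = arcsin(p_z) ≈ 54.84°, λ = atan2(p_y, p_x) ≈ -43.29°.

≈ (54.8°N, 43.3°W)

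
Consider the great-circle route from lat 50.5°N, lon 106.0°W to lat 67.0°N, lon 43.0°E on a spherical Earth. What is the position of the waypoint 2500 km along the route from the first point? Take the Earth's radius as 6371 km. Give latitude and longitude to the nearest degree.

From cos δ = sin φ₁ sin φ₂ + cos φ₁ cos φ₂ cos Δλ, the central angle is δ ≈ 1.050 rad (60.2°). The total great-circle distance is δ·R ≈ 1.050 × 6371 ≈ 6692 km, so the target fraction is f = 2500/6692 ≈ 0.374.
Interpolate at f ≈ 0.374 with slerp weights a = sin((1−f)δ)/sin δ ≈ 0.705, b = sin(fδ)/sin δ ≈ 0.441.
p = a·p₁ + b·p₂ ≈ (0.002, -0.314, 0.950); φ = arcsin(p_z) ≈ 71.73°, λ = atan2(p_y, p_x) ≈ -89.57°.

≈ lat 72°N, lon 90°W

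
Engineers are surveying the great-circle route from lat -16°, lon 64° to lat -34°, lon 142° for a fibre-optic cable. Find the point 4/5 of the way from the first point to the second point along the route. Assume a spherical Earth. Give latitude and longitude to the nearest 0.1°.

The haversine formula gives a central angle δ ≈ 1.245 rad (71.3°) between the endpoints.
Interpolate at f = 4/5 with slerp weights a = sin((1−f)δ)/sin δ ≈ 0.260, b = sin(fδ)/sin δ ≈ 0.886.
p = a·p₁ + b·p₂ ≈ (-0.469, 0.677, -0.567); φ = arcsin(p_z) ≈ -34.55°, λ = atan2(p_y, p_x) ≈ 124.72°.

≈ lat -34.5°, lon 124.7°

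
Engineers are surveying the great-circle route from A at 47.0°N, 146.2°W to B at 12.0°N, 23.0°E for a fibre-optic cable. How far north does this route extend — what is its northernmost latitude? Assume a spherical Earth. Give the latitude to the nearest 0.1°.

≈ 81.7°N

The great circle lies in the plane with unit normal n̂ = (p₁ × p₂)/|p₁ × p₂|.
Here n̂_z ≈ +0.145; the vertex latitude is φ_max = arccos|n̂_z| ≈ 81.7°.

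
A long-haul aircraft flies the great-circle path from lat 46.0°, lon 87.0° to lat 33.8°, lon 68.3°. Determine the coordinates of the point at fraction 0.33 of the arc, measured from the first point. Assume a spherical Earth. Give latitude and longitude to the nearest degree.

≈ lat 42°, lon 80°

The haversine formula gives a central angle δ ≈ 0.327 rad (18.7°) between the endpoints.
Interpolate at f = 0.33 with slerp weights a = sin((1−f)δ)/sin δ ≈ 0.677, b = sin(fδ)/sin δ ≈ 0.335.
p = a·p₁ + b·p₂ ≈ (0.128, 0.728, 0.673); φ = arcsin(p_z) ≈ 42.32°, λ = atan2(p_y, p_x) ≈ 80.06°.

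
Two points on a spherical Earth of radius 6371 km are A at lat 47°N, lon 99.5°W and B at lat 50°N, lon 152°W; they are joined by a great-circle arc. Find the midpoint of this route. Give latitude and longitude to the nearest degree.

Write both endpoints as unit vectors p₁, p₂ with components (cos φ cos λ, cos φ sin λ, sin φ).
The central angle between the endpoints is δ = arccos(p₁·p₂) ≈ 0.597 rad (34.2°).
Interpolate at f = 1/2 with slerp weights a = sin((1−f)δ)/sin δ ≈ 0.523, b = sin(fδ)/sin δ ≈ 0.523.
p = a·p₁ + b·p₂ ≈ (-0.356, -0.510, 0.783); φ = arcsin(p_z) ≈ 51.57°, λ = atan2(p_y, p_x) ≈ -124.91°.

≈ lat 52°N, lon 125°W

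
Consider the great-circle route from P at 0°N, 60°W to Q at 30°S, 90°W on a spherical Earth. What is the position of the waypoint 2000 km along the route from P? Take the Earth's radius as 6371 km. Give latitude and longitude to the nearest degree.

≈ 13°S, 72°W

Convert each endpoint to a unit vector on the sphere (x = cos φ cos λ, y = cos φ sin λ, z = sin φ).
The central angle between the endpoints is δ = arccos(p₁·p₂) ≈ 0.723 rad (41.4°). The total great-circle distance is δ·R ≈ 0.723 × 6371 ≈ 4605 km, so the target fraction is f = 2000/4605 ≈ 0.434.
Interpolate at f ≈ 0.434 with slerp weights a = sin((1−f)δ)/sin δ ≈ 0.601, b = sin(fδ)/sin δ ≈ 0.467.
p = a·p₁ + b·p₂ ≈ (0.300, -0.925, -0.233); φ = arcsin(p_z) ≈ -13.50°, λ = atan2(p_y, p_x) ≈ -72.00°.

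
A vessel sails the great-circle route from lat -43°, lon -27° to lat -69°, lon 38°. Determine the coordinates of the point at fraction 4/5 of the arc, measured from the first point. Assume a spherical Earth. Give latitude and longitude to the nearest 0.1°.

≈ lat -67.0°, lon 16.3°

Write both endpoints as unit vectors p₁, p₂ with components (cos φ cos λ, cos φ sin λ, sin φ).
The central angle between the endpoints is δ = arccos(p₁·p₂) ≈ 0.727 rad (41.6°).
Interpolate at f = 4/5 with slerp weights a = sin((1−f)δ)/sin δ ≈ 0.218, b = sin(fδ)/sin δ ≈ 0.827.
p = a·p₁ + b·p₂ ≈ (0.375, 0.110, -0.920); φ = arcsin(p_z) ≈ -66.97°, λ = atan2(p_y, p_x) ≈ 16.33°.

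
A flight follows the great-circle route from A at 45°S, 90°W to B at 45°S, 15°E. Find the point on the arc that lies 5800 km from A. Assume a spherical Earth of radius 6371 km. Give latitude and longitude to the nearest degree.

Convert each endpoint to a unit vector on the sphere (x = cos φ cos λ, y = cos φ sin λ, z = sin φ).
The central angle between the endpoints is δ = arccos(p₁·p₂) ≈ 1.191 rad (68.2°). The total great-circle distance is δ·R ≈ 1.191 × 6371 ≈ 7589 km, so the target fraction is f = 5800/7589 ≈ 0.764.
Interpolate at f ≈ 0.764 with slerp weights a = sin((1−f)δ)/sin δ ≈ 0.298, b = sin(fδ)/sin δ ≈ 0.850.
p = a·p₁ + b·p₂ ≈ (0.581, -0.055, -0.812); φ = arcsin(p_z) ≈ -54.31°, λ = atan2(p_y, p_x) ≈ -5.44°.

≈ 54°S, 5°W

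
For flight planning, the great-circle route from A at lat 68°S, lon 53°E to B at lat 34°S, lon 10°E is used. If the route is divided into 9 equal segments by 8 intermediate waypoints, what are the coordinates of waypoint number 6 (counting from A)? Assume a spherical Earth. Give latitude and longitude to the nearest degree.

The haversine formula gives a central angle δ ≈ 0.729 rad (41.8°) between the endpoints.
Interpolate at f = 6/9 with slerp weights a = sin((1−f)δ)/sin δ ≈ 0.361, b = sin(fδ)/sin δ ≈ 0.701.
p = a·p₁ + b·p₂ ≈ (0.654, 0.209, -0.727); φ = arcsin(p_z) ≈ -46.64°, λ = atan2(p_y, p_x) ≈ 17.73°.

≈ lat 47°S, lon 18°E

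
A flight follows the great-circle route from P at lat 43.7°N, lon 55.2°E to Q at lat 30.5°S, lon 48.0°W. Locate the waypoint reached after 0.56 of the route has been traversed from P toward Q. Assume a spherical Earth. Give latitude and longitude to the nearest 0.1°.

≈ lat 5.4°N, lon 7.8°W

Write both endpoints as unit vectors p₁, p₂ with components (cos φ cos λ, cos φ sin λ, sin φ).
The central angle between the endpoints is δ = arccos(p₁·p₂) ≈ 2.086 rad (119.5°).
Interpolate at f = 0.56 with slerp weights a = sin((1−f)δ)/sin δ ≈ 0.913, b = sin(fδ)/sin δ ≈ 1.057.
p = a·p₁ + b·p₂ ≈ (0.986, -0.135, 0.094); φ = arcsin(p_z) ≈ 5.40°, λ = atan2(p_y, p_x) ≈ -7.80°.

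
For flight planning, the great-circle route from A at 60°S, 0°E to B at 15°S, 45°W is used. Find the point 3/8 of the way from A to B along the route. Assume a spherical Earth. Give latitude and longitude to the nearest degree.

Write both endpoints as unit vectors p₁, p₂ with components (cos φ cos λ, cos φ sin λ, sin φ).
The central angle between the endpoints is δ = arccos(p₁·p₂) ≈ 0.970 rad (55.6°).
Interpolate at f = 3/8 with slerp weights a = sin((1−f)δ)/sin δ ≈ 0.691, b = sin(fδ)/sin δ ≈ 0.431.
p = a·p₁ + b·p₂ ≈ (0.640, -0.295, -0.710); φ = arcsin(p_z) ≈ -45.22°, λ = atan2(p_y, p_x) ≈ -24.72°.

≈ 45°S, 25°W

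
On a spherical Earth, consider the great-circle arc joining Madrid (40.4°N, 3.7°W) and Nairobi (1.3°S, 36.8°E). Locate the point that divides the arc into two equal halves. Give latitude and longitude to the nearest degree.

Convert each endpoint to a unit vector on the sphere (x = cos φ cos λ, y = cos φ sin λ, z = sin φ).
The central angle between the endpoints is δ = arccos(p₁·p₂) ≈ 0.971 rad (55.7°).
Interpolate at f = 1/2 with slerp weights a = sin((1−f)δ)/sin δ ≈ 0.565, b = sin(fδ)/sin δ ≈ 0.565.
p = a·p₁ + b·p₂ ≈ (0.882, 0.311, 0.354); φ = arcsin(p_z) ≈ 20.71°, λ = atan2(p_y, p_x) ≈ 19.41°.

≈ 21°N, 19°E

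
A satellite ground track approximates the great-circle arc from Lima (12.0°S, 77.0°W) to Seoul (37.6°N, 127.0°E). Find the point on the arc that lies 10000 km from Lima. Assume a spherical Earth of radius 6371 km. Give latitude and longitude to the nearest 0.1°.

The haversine formula gives a central angle δ ≈ 2.559 rad (146.6°) between the endpoints. The total great-circle distance is δ·R ≈ 2.559 × 6371 ≈ 16301 km, so the target fraction is f = 10000/16301 ≈ 0.613.
Interpolate at f ≈ 0.613 with slerp weights a = sin((1−f)δ)/sin δ ≈ 1.518, b = sin(fδ)/sin δ ≈ 1.817.
p = a·p₁ + b·p₂ ≈ (-0.532, -0.297, 0.793); φ = arcsin(p_z) ≈ 52.45°, λ = atan2(p_y, p_x) ≈ -150.83°.

≈ 52.4°N, 150.8°W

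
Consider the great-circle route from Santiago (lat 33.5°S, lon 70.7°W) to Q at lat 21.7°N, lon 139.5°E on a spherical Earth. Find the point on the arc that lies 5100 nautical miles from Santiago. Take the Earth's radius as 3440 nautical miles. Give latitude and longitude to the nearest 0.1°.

Convert each endpoint to a unit vector on the sphere (x = cos φ cos λ, y = cos φ sin λ, z = sin φ).
The central angle between the endpoints is δ = arccos(p₁·p₂) ≈ 2.634 rad (150.9°). The total great-circle distance is δ·R ≈ 2.634 × 3440 ≈ 9059 nmi, so the target fraction is f = 5100/9059 ≈ 0.563.
Interpolate at f ≈ 0.563 with slerp weights a = sin((1−f)δ)/sin δ ≈ 1.877, b = sin(fδ)/sin δ ≈ 2.048.
p = a·p₁ + b·p₂ ≈ (-0.929, -0.242, -0.279); φ = arcsin(p_z) ≈ -16.20°, λ = atan2(p_y, p_x) ≈ -165.42°.

≈ lat 16.2°S, lon 165.4°W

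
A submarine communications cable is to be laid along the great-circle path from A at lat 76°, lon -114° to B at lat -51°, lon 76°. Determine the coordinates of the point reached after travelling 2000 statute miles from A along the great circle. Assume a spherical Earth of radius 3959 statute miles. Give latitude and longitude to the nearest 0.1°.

Write both endpoints as unit vectors p₁, p₂ with components (cos φ cos λ, cos φ sin λ, sin φ).
The central angle between the endpoints is δ = arccos(p₁·p₂) ≈ 2.700 rad (154.7°). The total great-circle distance is δ·R ≈ 2.700 × 3959 ≈ 10689 mi, so the target fraction is f = 2000/10689 ≈ 0.187.
Interpolate at f ≈ 0.187 with slerp weights a = sin((1−f)δ)/sin δ ≈ 1.898, b = sin(fδ)/sin δ ≈ 1.132.
p = a·p₁ + b·p₂ ≈ (-0.014, 0.272, 0.962); φ = arcsin(p_z) ≈ 74.21°, λ = atan2(p_y, p_x) ≈ 93.05°.

≈ lat 74.2°, lon 93.0°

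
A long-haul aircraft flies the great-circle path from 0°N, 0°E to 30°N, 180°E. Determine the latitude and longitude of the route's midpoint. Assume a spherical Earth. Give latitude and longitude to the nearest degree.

≈ 75°N, 0°E

Write both endpoints as unit vectors p₁, p₂ with components (cos φ cos λ, cos φ sin λ, sin φ).
The central angle between the endpoints is δ = arccos(p₁·p₂) ≈ 2.618 rad (150.0°).
Interpolate at f = 1/2 with slerp weights a = sin((1−f)δ)/sin δ ≈ 1.932, b = sin(fδ)/sin δ ≈ 1.932.
p = a·p₁ + b·p₂ ≈ (0.259, 0.000, 0.966); φ = arcsin(p_z) ≈ 75.00°, λ = atan2(p_y, p_x) ≈ 0.00°.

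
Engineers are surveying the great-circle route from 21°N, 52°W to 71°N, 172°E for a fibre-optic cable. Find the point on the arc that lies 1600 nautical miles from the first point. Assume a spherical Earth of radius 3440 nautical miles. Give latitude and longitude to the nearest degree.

From cos δ = sin φ₁ sin φ₂ + cos φ₁ cos φ₂ cos Δλ, the central angle is δ ≈ 1.450 rad (83.1°). The total great-circle distance is δ·R ≈ 1.450 × 3440 ≈ 4989 nmi, so the target fraction is f = 1600/4989 ≈ 0.321.
Interpolate at f ≈ 0.321 with slerp weights a = sin((1−f)δ)/sin δ ≈ 0.839, b = sin(fδ)/sin δ ≈ 0.452.
p = a·p₁ + b·p₂ ≈ (0.337, -0.597, 0.728); φ = arcsin(p_z) ≈ 46.72°, λ = atan2(p_y, p_x) ≈ -60.57°.

≈ 47°N, 61°W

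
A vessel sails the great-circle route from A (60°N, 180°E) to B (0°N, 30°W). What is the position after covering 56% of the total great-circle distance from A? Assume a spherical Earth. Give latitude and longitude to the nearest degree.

The haversine formula gives a central angle δ ≈ 2.019 rad (115.7°) between the endpoints.
Interpolate at f = 0.56 with slerp weights a = sin((1−f)δ)/sin δ ≈ 0.861, b = sin(fδ)/sin δ ≈ 1.004.
p = a·p₁ + b·p₂ ≈ (0.439, -0.502, 0.745); φ = arcsin(p_z) ≈ 48.20°, λ = atan2(p_y, p_x) ≈ -48.84°.

≈ (48°N, 49°W)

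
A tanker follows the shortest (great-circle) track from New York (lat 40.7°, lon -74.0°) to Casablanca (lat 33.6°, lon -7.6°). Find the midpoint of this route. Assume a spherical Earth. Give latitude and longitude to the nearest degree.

Write both endpoints as unit vectors p₁, p₂ with components (cos φ cos λ, cos φ sin λ, sin φ).
The central angle between the endpoints is δ = arccos(p₁·p₂) ≈ 0.910 rad (52.1°).
Interpolate at f = 1/2 with slerp weights a = sin((1−f)δ)/sin δ ≈ 0.557, b = sin(fδ)/sin δ ≈ 0.557.
p = a·p₁ + b·p₂ ≈ (0.576, -0.467, 0.671); φ = arcsin(p_z) ≈ 42.15°, λ = atan2(p_y, p_x) ≈ -39.04°.

≈ lat 42°, lon -39°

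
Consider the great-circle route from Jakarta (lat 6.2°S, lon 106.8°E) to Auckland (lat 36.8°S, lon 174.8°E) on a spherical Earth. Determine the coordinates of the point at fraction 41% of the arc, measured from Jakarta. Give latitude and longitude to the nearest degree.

≈ lat 22°S, lon 131°E

The haversine formula gives a central angle δ ≈ 1.199 rad (68.7°) between the endpoints.
Interpolate at f = 0.41 with slerp weights a = sin((1−f)δ)/sin δ ≈ 0.698, b = sin(fδ)/sin δ ≈ 0.507.
p = a·p₁ + b·p₂ ≈ (-0.605, 0.701, -0.379); φ = arcsin(p_z) ≈ -22.26°, λ = atan2(p_y, p_x) ≈ 130.79°.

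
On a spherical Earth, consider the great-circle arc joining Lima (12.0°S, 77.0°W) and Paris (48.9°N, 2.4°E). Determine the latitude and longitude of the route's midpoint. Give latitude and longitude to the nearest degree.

Convert each endpoint to a unit vector on the sphere (x = cos φ cos λ, y = cos φ sin λ, z = sin φ).
The central angle between the endpoints is δ = arccos(p₁·p₂) ≈ 1.609 rad (92.2°).
Interpolate at f = 1/2 with slerp weights a = sin((1−f)δ)/sin δ ≈ 0.721, b = sin(fδ)/sin δ ≈ 0.721.
p = a·p₁ + b·p₂ ≈ (0.632, -0.667, 0.393); φ = arcsin(p_z) ≈ 23.17°, λ = atan2(p_y, p_x) ≈ -46.55°.

≈ (23°N, 47°W)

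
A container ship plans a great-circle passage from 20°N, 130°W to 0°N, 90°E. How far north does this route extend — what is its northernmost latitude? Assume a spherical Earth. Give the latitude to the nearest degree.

≈ 30°N

The great circle lies in the plane with unit normal n̂ = (p₁ × p₂)/|p₁ × p₂|.
Here n̂_z ≈ -0.870; the vertex latitude is φ_max = arccos|n̂_z| ≈ 29.5°.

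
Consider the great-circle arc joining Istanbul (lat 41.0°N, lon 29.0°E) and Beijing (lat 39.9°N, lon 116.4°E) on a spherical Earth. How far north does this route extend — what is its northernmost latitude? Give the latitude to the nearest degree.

≈ 50°N

The great circle lies in the plane with unit normal n̂ = (p₁ × p₂)/|p₁ × p₂|.
Here n̂_z ≈ +0.647; the vertex latitude is φ_max = arccos|n̂_z| ≈ 49.7°.
Check via Clairaut: cos φ_max = |cos φ₁| · sin C = cos(41.0°)·sin(59.0°) ≈ 0.647, again giving ≈ 49.7°.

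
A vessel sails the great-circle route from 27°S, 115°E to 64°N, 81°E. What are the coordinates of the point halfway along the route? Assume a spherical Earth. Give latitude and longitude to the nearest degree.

Write both endpoints as unit vectors p₁, p₂ with components (cos φ cos λ, cos φ sin λ, sin φ).
The central angle between the endpoints is δ = arccos(p₁·p₂) ≈ 1.655 rad (94.8°).
Interpolate at f = 1/2 with slerp weights a = sin((1−f)δ)/sin δ ≈ 0.739, b = sin(fδ)/sin δ ≈ 0.739.
p = a·p₁ + b·p₂ ≈ (-0.228, 0.917, 0.329); φ = arcsin(p_z) ≈ 19.19°, λ = atan2(p_y, p_x) ≈ 103.94°.

≈ 19°N, 104°E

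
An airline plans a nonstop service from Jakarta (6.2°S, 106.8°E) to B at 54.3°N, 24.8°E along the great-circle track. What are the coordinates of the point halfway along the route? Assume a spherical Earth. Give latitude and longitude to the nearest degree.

≈ 30°N, 79°E

Write both endpoints as unit vectors p₁, p₂ with components (cos φ cos λ, cos φ sin λ, sin φ).
The central angle between the endpoints is δ = arccos(p₁·p₂) ≈ 1.578 rad (90.4°).
Interpolate at f = 1/2 with slerp weights a = sin((1−f)δ)/sin δ ≈ 0.710, b = sin(fδ)/sin δ ≈ 0.710.
p = a·p₁ + b·p₂ ≈ (0.172, 0.849, 0.500); φ = arcsin(p_z) ≈ 29.97°, λ = atan2(p_y, p_x) ≈ 78.55°.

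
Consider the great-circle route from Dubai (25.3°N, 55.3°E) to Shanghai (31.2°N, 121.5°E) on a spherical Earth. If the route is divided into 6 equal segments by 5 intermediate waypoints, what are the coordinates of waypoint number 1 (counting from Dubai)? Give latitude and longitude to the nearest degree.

≈ 29°N, 65°E

From cos δ = sin φ₁ sin φ₂ + cos φ₁ cos φ₂ cos Δλ, the central angle is δ ≈ 1.008 rad (57.8°).
Interpolate at f = 1/6 with slerp weights a = sin((1−f)δ)/sin δ ≈ 0.880, b = sin(fδ)/sin δ ≈ 0.198.
p = a·p₁ + b·p₂ ≈ (0.365, 0.799, 0.479); φ = arcsin(p_z) ≈ 28.60°, λ = atan2(p_y, p_x) ≈ 65.45°.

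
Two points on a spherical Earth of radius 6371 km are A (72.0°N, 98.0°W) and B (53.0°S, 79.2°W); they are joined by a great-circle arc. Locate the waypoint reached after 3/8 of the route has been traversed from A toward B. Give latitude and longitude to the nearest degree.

Convert each endpoint to a unit vector on the sphere (x = cos φ cos λ, y = cos φ sin λ, z = sin φ).
The central angle between the endpoints is δ = arccos(p₁·p₂) ≈ 2.194 rad (125.7°).
Interpolate at f = 3/8 with slerp weights a = sin((1−f)δ)/sin δ ≈ 1.207, b = sin(fδ)/sin δ ≈ 0.903.
p = a·p₁ + b·p₂ ≈ (0.050, -0.903, 0.427); φ = arcsin(p_z) ≈ 25.28°, λ = atan2(p_y, p_x) ≈ -86.84°.

≈ (25°N, 87°W)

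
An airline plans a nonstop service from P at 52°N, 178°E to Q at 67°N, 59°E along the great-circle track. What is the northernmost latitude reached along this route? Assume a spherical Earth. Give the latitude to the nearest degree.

The great circle lies in the plane with unit normal n̂ = (p₁ × p₂)/|p₁ × p₂|.
Here n̂_z ≈ -0.265; the vertex latitude is φ_max = arccos|n̂_z| ≈ 74.6°.
Check via Clairaut: cos φ_max = |cos φ₁| · sin C = cos(52.0°)·sin(25.5°) ≈ 0.265, again giving ≈ 74.6°.

≈ 75°N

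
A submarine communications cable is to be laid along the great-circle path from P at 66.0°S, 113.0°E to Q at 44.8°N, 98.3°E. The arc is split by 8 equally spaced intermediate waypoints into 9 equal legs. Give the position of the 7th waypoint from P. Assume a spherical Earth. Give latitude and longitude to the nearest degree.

≈ 20°N, 101°E

Convert each endpoint to a unit vector on the sphere (x = cos φ cos λ, y = cos φ sin λ, z = sin φ).
The central angle between the endpoints is δ = arccos(p₁·p₂) ≈ 1.944 rad (111.4°).
Interpolate at f = 7/9 with slerp weights a = sin((1−f)δ)/sin δ ≈ 0.450, b = sin(fδ)/sin δ ≈ 1.072.
p = a·p₁ + b·p₂ ≈ (-0.181, 0.921, 0.345); φ = arcsin(p_z) ≈ 20.16°, λ = atan2(p_y, p_x) ≈ 101.13°.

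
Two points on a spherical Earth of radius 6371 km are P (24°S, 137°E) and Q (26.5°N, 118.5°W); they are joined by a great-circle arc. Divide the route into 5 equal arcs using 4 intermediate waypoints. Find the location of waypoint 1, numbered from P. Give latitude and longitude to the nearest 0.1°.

From cos δ = sin φ₁ sin φ₂ + cos φ₁ cos φ₂ cos Δλ, the central angle is δ ≈ 1.967 rad (112.7°).
Interpolate at f = 1/5 with slerp weights a = sin((1−f)δ)/sin δ ≈ 1.084, b = sin(fδ)/sin δ ≈ 0.416.
p = a·p₁ + b·p₂ ≈ (-0.902, 0.349, -0.255); φ = arcsin(p_z) ≈ -14.80°, λ = atan2(p_y, p_x) ≈ 158.87°.

≈ (14.8°S, 158.9°E)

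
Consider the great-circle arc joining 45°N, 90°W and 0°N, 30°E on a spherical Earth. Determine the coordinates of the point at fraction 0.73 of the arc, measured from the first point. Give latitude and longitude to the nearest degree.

Write both endpoints as unit vectors p₁, p₂ with components (cos φ cos λ, cos φ sin λ, sin φ).
The central angle between the endpoints is δ = arccos(p₁·p₂) ≈ 1.932 rad (110.7°).
Interpolate at f = 0.73 with slerp weights a = sin((1−f)δ)/sin δ ≈ 0.533, b = sin(fδ)/sin δ ≈ 1.055.
p = a·p₁ + b·p₂ ≈ (0.914, 0.151, 0.377); φ = arcsin(p_z) ≈ 22.13°, λ = atan2(p_y, p_x) ≈ 9.38°.

≈ 22°N, 9°E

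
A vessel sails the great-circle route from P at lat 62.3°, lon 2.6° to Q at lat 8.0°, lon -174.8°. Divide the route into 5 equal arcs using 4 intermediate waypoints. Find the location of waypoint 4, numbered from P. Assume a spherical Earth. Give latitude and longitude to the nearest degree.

≈ lat 30°, lon -174°

Write both endpoints as unit vectors p₁, p₂ with components (cos φ cos λ, cos φ sin λ, sin φ).
The central angle between the endpoints is δ = arccos(p₁·p₂) ≈ 1.914 rad (109.7°).
Interpolate at f = 4/5 with slerp weights a = sin((1−f)δ)/sin δ ≈ 0.397, b = sin(fδ)/sin δ ≈ 1.061.
p = a·p₁ + b·p₂ ≈ (-0.862, -0.087, 0.499); φ = arcsin(p_z) ≈ 29.93°, λ = atan2(p_y, p_x) ≈ -174.25°.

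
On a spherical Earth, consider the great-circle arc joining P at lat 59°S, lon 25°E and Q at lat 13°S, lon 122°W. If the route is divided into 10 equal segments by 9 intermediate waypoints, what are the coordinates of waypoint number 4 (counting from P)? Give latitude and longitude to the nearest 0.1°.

≈ lat 68.3°S, lon 78.6°W

From cos δ = sin φ₁ sin φ₂ + cos φ₁ cos φ₂ cos Δλ, the central angle is δ ≈ 1.801 rad (103.2°).
Interpolate at f = 4/10 with slerp weights a = sin((1−f)δ)/sin δ ≈ 0.906, b = sin(fδ)/sin δ ≈ 0.678.
p = a·p₁ + b·p₂ ≈ (0.073, -0.363, -0.929); φ = arcsin(p_z) ≈ -68.29°, λ = atan2(p_y, p_x) ≈ -78.60°.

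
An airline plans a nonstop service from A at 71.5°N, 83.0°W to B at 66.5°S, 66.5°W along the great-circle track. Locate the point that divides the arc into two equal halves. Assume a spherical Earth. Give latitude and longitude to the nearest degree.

Write both endpoints as unit vectors p₁, p₂ with components (cos φ cos λ, cos φ sin λ, sin φ).
The central angle between the endpoints is δ = arccos(p₁·p₂) ≈ 2.416 rad (138.4°).
Interpolate at f = 1/2 with slerp weights a = sin((1−f)δ)/sin δ ≈ 1.410, b = sin(fδ)/sin δ ≈ 1.410.
p = a·p₁ + b·p₂ ≈ (0.279, -0.959, 0.044); φ = arcsin(p_z) ≈ 2.53°, λ = atan2(p_y, p_x) ≈ -73.81°.

≈ 3°N, 74°W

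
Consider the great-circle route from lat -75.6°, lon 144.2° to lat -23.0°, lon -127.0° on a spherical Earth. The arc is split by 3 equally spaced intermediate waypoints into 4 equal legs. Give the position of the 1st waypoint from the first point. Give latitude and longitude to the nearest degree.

Convert each endpoint to a unit vector on the sphere (x = cos φ cos λ, y = cos φ sin λ, z = sin φ).
The central angle between the endpoints is δ = arccos(p₁·p₂) ≈ 1.177 rad (67.5°).
Interpolate at f = 1/4 with slerp weights a = sin((1−f)δ)/sin δ ≈ 0.837, b = sin(fδ)/sin δ ≈ 0.314.
p = a·p₁ + b·p₂ ≈ (-0.343, -0.109, -0.933); φ = arcsin(p_z) ≈ -68.92°, λ = atan2(p_y, p_x) ≈ -162.32°.

≈ lat -69°, lon -162°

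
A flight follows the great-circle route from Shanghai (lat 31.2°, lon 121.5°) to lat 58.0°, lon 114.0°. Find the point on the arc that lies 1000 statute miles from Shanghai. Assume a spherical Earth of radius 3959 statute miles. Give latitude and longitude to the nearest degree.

The haversine formula gives a central angle δ ≈ 0.476 rad (27.3°) between the endpoints. The total great-circle distance is δ·R ≈ 0.476 × 3959 ≈ 1886 mi, so the target fraction is f = 1000/1886 ≈ 0.530.
Interpolate at f ≈ 0.530 with slerp weights a = sin((1−f)δ)/sin δ ≈ 0.484, b = sin(fδ)/sin δ ≈ 0.545.
p = a·p₁ + b·p₂ ≈ (-0.334, 0.617, 0.713); φ = arcsin(p_z) ≈ 45.47°, λ = atan2(p_y, p_x) ≈ 118.42°.

≈ lat 45°, lon 118°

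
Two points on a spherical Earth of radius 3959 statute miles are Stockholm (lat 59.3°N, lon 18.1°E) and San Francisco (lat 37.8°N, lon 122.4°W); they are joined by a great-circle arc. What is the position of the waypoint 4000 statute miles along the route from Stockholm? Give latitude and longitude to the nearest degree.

≈ lat 56°N, lon 111°W

Convert each endpoint to a unit vector on the sphere (x = cos φ cos λ, y = cos φ sin λ, z = sin φ).
The central angle between the endpoints is δ = arccos(p₁·p₂) ≈ 1.353 rad (77.5°). The total great-circle distance is δ·R ≈ 1.353 × 3959 ≈ 5358 mi, so the target fraction is f = 4000/5358 ≈ 0.747.
Interpolate at f ≈ 0.747 with slerp weights a = sin((1−f)δ)/sin δ ≈ 0.344, b = sin(fδ)/sin δ ≈ 0.867.
p = a·p₁ + b·p₂ ≈ (-0.200, -0.524, 0.828); φ = arcsin(p_z) ≈ 55.88°, λ = atan2(p_y, p_x) ≈ -110.90°.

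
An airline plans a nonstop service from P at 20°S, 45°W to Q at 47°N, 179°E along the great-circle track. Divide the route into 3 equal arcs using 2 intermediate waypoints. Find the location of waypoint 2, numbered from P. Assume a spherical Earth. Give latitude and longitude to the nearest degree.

≈ 44°N, 115°W

Write both endpoints as unit vectors p₁, p₂ with components (cos φ cos λ, cos φ sin λ, sin φ).
The central angle between the endpoints is δ = arccos(p₁·p₂) ≈ 2.362 rad (135.3°).
Interpolate at f = 2/3 with slerp weights a = sin((1−f)δ)/sin δ ≈ 1.008, b = sin(fδ)/sin δ ≈ 1.422.
p = a·p₁ + b·p₂ ≈ (-0.300, -0.653, 0.696); φ = arcsin(p_z) ≈ 44.08°, λ = atan2(p_y, p_x) ≈ -114.71°.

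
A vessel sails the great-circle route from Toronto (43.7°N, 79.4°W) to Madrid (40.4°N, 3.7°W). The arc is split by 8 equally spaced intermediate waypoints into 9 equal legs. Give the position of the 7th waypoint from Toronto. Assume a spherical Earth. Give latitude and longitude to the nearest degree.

Convert each endpoint to a unit vector on the sphere (x = cos φ cos λ, y = cos φ sin λ, z = sin φ).
The central angle between the endpoints is δ = arccos(p₁·p₂) ≈ 0.947 rad (54.3°).
Interpolate at f = 7/9 with slerp weights a = sin((1−f)δ)/sin δ ≈ 0.257, b = sin(fδ)/sin δ ≈ 0.828.
p = a·p₁ + b·p₂ ≈ (0.663, -0.224, 0.714); φ = arcsin(p_z) ≈ 45.58°, λ = atan2(p_y, p_x) ≈ -18.63°.

≈ 46°N, 19°W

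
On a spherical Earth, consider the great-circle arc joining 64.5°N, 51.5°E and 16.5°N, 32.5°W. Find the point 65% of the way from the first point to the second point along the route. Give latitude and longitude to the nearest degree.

≈ 39°N, 18°W

From cos δ = sin φ₁ sin φ₂ + cos φ₁ cos φ₂ cos Δλ, the central angle is δ ≈ 1.267 rad (72.6°).
Interpolate at f = 0.65 with slerp weights a = sin((1−f)δ)/sin δ ≈ 0.450, b = sin(fδ)/sin δ ≈ 0.769.
p = a·p₁ + b·p₂ ≈ (0.742, -0.245, 0.624); φ = arcsin(p_z) ≈ 38.62°, λ = atan2(p_y, p_x) ≈ -18.24°.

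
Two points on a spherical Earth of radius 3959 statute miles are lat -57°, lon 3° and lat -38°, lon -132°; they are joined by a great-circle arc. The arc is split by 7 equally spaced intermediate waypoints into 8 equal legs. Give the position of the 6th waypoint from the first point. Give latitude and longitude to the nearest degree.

≈ lat -55°, lon -119°

Convert each endpoint to a unit vector on the sphere (x = cos φ cos λ, y = cos φ sin λ, z = sin φ).
The central angle between the endpoints is δ = arccos(p₁·p₂) ≈ 1.356 rad (77.7°).
Interpolate at f = 6/8 with slerp weights a = sin((1−f)δ)/sin δ ≈ 0.340, b = sin(fδ)/sin δ ≈ 0.871.
p = a·p₁ + b·p₂ ≈ (-0.274, -0.500, -0.821); φ = arcsin(p_z) ≈ -55.23°, λ = atan2(p_y, p_x) ≈ -118.71°.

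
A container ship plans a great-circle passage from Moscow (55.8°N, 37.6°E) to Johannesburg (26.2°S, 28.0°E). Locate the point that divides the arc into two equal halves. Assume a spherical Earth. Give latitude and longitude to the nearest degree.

The haversine formula gives a central angle δ ≈ 1.438 rad (82.4°) between the endpoints.
Interpolate at f = 1/2 with slerp weights a = sin((1−f)δ)/sin δ ≈ 0.665, b = sin(fδ)/sin δ ≈ 0.665.
p = a·p₁ + b·p₂ ≈ (0.822, 0.508, 0.256); φ = arcsin(p_z) ≈ 14.85°, λ = atan2(p_y, p_x) ≈ 31.70°.

≈ 15°N, 32°E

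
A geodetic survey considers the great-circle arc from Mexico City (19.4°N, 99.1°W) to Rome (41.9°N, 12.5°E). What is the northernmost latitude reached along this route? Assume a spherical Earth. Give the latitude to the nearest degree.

≈ 49°N

The great circle lies in the plane with unit normal n̂ = (p₁ × p₂)/|p₁ × p₂|.
Here n̂_z ≈ +0.653; the vertex latitude is φ_max = arccos|n̂_z| ≈ 49.2°.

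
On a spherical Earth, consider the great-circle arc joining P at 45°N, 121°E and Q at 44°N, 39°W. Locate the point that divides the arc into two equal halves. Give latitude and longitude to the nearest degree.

≈ 80°N, 38°E

The haversine formula gives a central angle δ ≈ 1.558 rad (89.2°) between the endpoints.
Interpolate at f = 1/2 with slerp weights a = sin((1−f)δ)/sin δ ≈ 0.702, b = sin(fδ)/sin δ ≈ 0.702.
p = a·p₁ + b·p₂ ≈ (0.137, 0.108, 0.985); φ = arcsin(p_z) ≈ 79.97°, λ = atan2(p_y, p_x) ≈ 38.22°.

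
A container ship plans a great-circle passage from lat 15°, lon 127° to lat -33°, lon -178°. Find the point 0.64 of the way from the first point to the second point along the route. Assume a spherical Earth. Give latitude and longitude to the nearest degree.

Convert each endpoint to a unit vector on the sphere (x = cos φ cos λ, y = cos φ sin λ, z = sin φ).
The central angle between the endpoints is δ = arccos(p₁·p₂) ≈ 1.241 rad (71.1°).
Interpolate at f = 0.64 with slerp weights a = sin((1−f)δ)/sin δ ≈ 0.457, b = sin(fδ)/sin δ ≈ 0.754.
p = a·p₁ + b·p₂ ≈ (-0.897, 0.330, -0.292); φ = arcsin(p_z) ≈ -17.01°, λ = atan2(p_y, p_x) ≈ 159.80°.

≈ lat -17°, lon 160°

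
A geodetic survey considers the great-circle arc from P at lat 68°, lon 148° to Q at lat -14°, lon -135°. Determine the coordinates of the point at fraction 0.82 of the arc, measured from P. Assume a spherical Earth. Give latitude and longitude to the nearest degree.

Write both endpoints as unit vectors p₁, p₂ with components (cos φ cos λ, cos φ sin λ, sin φ).
The central angle between the endpoints is δ = arccos(p₁·p₂) ≈ 1.714 rad (98.2°).
Interpolate at f = 0.82 with slerp weights a = sin((1−f)δ)/sin δ ≈ 0.307, b = sin(fδ)/sin δ ≈ 0.997.
p = a·p₁ + b·p₂ ≈ (-0.781, -0.623, 0.043); φ = arcsin(p_z) ≈ 2.48°, λ = atan2(p_y, p_x) ≈ -141.43°.

≈ lat 2°, lon -141°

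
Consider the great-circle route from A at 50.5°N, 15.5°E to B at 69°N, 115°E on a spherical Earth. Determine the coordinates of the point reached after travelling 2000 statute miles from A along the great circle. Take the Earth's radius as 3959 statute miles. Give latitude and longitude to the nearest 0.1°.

The haversine formula gives a central angle δ ≈ 0.819 rad (46.9°) between the endpoints. The total great-circle distance is δ·R ≈ 0.819 × 3959 ≈ 3244 mi, so the target fraction is f = 2000/3244 ≈ 0.617.
Interpolate at f ≈ 0.617 with slerp weights a = sin((1−f)δ)/sin δ ≈ 0.423, b = sin(fδ)/sin δ ≈ 0.662.
p = a·p₁ + b·p₂ ≈ (0.159, 0.287, 0.945); φ = arcsin(p_z) ≈ 70.85°, λ = atan2(p_y, p_x) ≈ 61.03°.

≈ 70.8°N, 61.0°E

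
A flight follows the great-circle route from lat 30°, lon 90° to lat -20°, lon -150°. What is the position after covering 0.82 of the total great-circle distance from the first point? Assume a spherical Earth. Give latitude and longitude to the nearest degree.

Convert each endpoint to a unit vector on the sphere (x = cos φ cos λ, y = cos φ sin λ, z = sin φ).
The central angle between the endpoints is δ = arccos(p₁·p₂) ≈ 2.187 rad (125.3°).
Interpolate at f = 0.82 with slerp weights a = sin((1−f)δ)/sin δ ≈ 0.470, b = sin(fδ)/sin δ ≈ 1.195.
p = a·p₁ + b·p₂ ≈ (-0.973, -0.154, -0.174); φ = arcsin(p_z) ≈ -10.01°, λ = atan2(p_y, p_x) ≈ -170.97°.

≈ lat -10°, lon -171°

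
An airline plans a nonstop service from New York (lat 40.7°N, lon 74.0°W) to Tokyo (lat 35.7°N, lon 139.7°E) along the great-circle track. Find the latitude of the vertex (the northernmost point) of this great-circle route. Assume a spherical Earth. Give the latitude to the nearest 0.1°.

≈ 69.8°N

The great circle lies in the plane with unit normal n̂ = (p₁ × p₂)/|p₁ × p₂|.
Here n̂_z ≈ -0.345; the vertex latitude is φ_max = arccos|n̂_z| ≈ 69.8°.
Check via Clairaut: cos φ_max = |cos φ₁| · sin C = cos(40.7°)·sin(27.0°) ≈ 0.345, again giving ≈ 69.8°.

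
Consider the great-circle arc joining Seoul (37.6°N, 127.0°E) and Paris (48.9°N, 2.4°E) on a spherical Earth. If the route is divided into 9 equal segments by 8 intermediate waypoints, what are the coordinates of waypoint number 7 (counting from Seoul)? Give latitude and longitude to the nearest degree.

≈ 60°N, 27°E

Write both endpoints as unit vectors p₁, p₂ with components (cos φ cos λ, cos φ sin λ, sin φ).
The central angle between the endpoints is δ = arccos(p₁·p₂) ≈ 1.406 rad (80.6°).
Interpolate at f = 7/9 with slerp weights a = sin((1−f)δ)/sin δ ≈ 0.312, b = sin(fδ)/sin δ ≈ 0.900.
p = a·p₁ + b·p₂ ≈ (0.443, 0.222, 0.869); φ = arcsin(p_z) ≈ 60.31°, λ = atan2(p_y, p_x) ≈ 26.62°.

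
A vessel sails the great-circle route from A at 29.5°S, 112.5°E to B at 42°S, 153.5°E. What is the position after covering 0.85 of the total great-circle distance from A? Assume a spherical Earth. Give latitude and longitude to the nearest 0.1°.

From cos δ = sin φ₁ sin φ₂ + cos φ₁ cos φ₂ cos Δλ, the central angle is δ ≈ 0.613 rad (35.2°).
Interpolate at f = 0.85 with slerp weights a = sin((1−f)δ)/sin δ ≈ 0.160, b = sin(fδ)/sin δ ≈ 0.865.
p = a·p₁ + b·p₂ ≈ (-0.629, 0.415, -0.658); φ = arcsin(p_z) ≈ -41.11°, λ = atan2(p_y, p_x) ≈ 146.55°.

≈ 41.1°S, 146.6°E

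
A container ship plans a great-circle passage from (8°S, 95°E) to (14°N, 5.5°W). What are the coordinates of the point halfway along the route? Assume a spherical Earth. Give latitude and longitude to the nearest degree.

≈ (5°N, 45°E)

From cos δ = sin φ₁ sin φ₂ + cos φ₁ cos φ₂ cos Δλ, the central angle is δ ≈ 1.781 rad (102.1°).
Interpolate at f = 1/2 with slerp weights a = sin((1−f)δ)/sin δ ≈ 0.795, b = sin(fδ)/sin δ ≈ 0.795.
p = a·p₁ + b·p₂ ≈ (0.699, 0.710, 0.082); φ = arcsin(p_z) ≈ 4.69°, λ = atan2(p_y, p_x) ≈ 45.45°.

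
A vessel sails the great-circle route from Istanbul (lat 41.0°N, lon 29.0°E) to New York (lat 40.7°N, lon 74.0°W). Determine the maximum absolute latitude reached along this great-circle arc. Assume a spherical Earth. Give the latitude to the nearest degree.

≈ 54°N

The great circle lies in the plane with unit normal n̂ = (p₁ × p₂)/|p₁ × p₂|.
Here n̂_z ≈ -0.584; the vertex latitude is φ_max = arccos|n̂_z| ≈ 54.2°.
Check via Clairaut: cos φ_max = |cos φ₁| · sin C = cos(41.0°)·sin(50.7°) ≈ 0.584, again giving ≈ 54.2°.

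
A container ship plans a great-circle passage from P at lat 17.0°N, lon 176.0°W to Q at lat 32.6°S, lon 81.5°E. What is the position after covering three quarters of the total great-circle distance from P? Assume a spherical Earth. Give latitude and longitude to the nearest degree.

Convert each endpoint to a unit vector on the sphere (x = cos φ cos λ, y = cos φ sin λ, z = sin φ).
The central angle between the endpoints is δ = arccos(p₁·p₂) ≈ 1.909 rad (109.4°).
Interpolate at f = 3/4 with slerp weights a = sin((1−f)δ)/sin δ ≈ 0.487, b = sin(fδ)/sin δ ≈ 1.050.
p = a·p₁ + b·p₂ ≈ (-0.334, 0.842, -0.423); φ = arcsin(p_z) ≈ -25.04°, λ = atan2(p_y, p_x) ≈ 111.62°.

≈ lat 25°S, lon 112°E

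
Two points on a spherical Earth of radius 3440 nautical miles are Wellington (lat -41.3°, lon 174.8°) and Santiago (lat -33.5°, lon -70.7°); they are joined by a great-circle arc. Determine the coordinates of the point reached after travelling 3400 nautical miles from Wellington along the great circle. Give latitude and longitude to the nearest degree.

Write both endpoints as unit vectors p₁, p₂ with components (cos φ cos λ, cos φ sin λ, sin φ).
The central angle between the endpoints is δ = arccos(p₁·p₂) ≈ 1.466 rad (84.0°). The total great-circle distance is δ·R ≈ 1.466 × 3440 ≈ 5043 nmi, so the target fraction is f = 3400/5043 ≈ 0.674.
Interpolate at f ≈ 0.674 with slerp weights a = sin((1−f)δ)/sin δ ≈ 0.462, b = sin(fδ)/sin δ ≈ 0.840.
p = a·p₁ + b·p₂ ≈ (-0.114, -0.629, -0.769); φ = arcsin(p_z) ≈ -50.23°, λ = atan2(p_y, p_x) ≈ -100.31°.

≈ lat -50°, lon -100°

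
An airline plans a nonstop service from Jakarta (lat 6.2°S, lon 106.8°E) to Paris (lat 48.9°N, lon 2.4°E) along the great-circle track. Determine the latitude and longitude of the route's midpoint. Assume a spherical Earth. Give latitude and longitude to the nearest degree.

Convert each endpoint to a unit vector on the sphere (x = cos φ cos λ, y = cos φ sin λ, z = sin φ).
The central angle between the endpoints is δ = arccos(p₁·p₂) ≈ 1.817 rad (104.1°).
Interpolate at f = 1/2 with slerp weights a = sin((1−f)δ)/sin δ ≈ 0.813, b = sin(fδ)/sin δ ≈ 0.813.
p = a·p₁ + b·p₂ ≈ (0.300, 0.796, 0.525); φ = arcsin(p_z) ≈ 31.67°, λ = atan2(p_y, p_x) ≈ 69.33°.

≈ lat 32°N, lon 69°E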